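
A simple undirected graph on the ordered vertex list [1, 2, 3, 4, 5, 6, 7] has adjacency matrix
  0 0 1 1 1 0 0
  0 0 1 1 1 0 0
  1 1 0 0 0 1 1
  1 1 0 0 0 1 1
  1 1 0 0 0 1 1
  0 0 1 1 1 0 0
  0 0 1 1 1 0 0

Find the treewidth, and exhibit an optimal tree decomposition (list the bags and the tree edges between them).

Treewidth 3.
Bags: B1 = {3, 4, 5, 6}  B2 = {3, 4, 5, 7}  B3 = {1, 3, 4, 5}  B4 = {2, 3, 4, 5}
Tree: B1–B2, B2–B3, B3–B4

Every bag has size at most 4, so the width is 4 − 1 = 3 and tw(G) ≤ 3. For the lower bound: the 4 vertex sets {3,6}, {4,7}, {5}, {1} are disjoint, each induces a connected subgraph, and every pair is joined by at least one edge of G. Contracting each set to a single vertex therefore yields K_{4} as a minor, and since treewidth is minor-monotone, tw(G) ≥ tw(K_{4}) = 3. The upper and lower bounds meet at 3, so that is the treewidth.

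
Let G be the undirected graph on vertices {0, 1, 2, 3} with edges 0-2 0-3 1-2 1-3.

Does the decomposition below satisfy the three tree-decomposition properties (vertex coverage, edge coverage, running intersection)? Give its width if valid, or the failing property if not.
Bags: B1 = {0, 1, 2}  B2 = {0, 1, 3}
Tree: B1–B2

Yes; width 2.

Checking the three conditions: (i) the bags cover all of {0, 1, 2, 3}; (ii) for each edge, some bag contains both endpoints; (iii) the bags containing any fixed vertex form a subtree. All hold, so the decomposition is valid with width 3 − 1 = 2.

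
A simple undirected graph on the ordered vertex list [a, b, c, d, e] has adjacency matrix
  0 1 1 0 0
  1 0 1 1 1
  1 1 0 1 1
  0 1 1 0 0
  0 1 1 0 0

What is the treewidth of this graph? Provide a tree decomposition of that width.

Each bag holds 3 vertices, so the decomposition has width 2, which upper-bounds the treewidth. Conversely, {b, c, d} is a clique of size 3, and the vertices of any clique must share a bag in every tree decomposition; so some bag has ≥ 3 vertices and tw(G) ≥ 2. Hence tw(G) = 2 exactly.

Treewidth 2.
One such decomposition:
Bags: B1 = {b, c, e}  B2 = {b, c, d}  B3 = {a, b, c}
Tree: B1–B2, B2–B3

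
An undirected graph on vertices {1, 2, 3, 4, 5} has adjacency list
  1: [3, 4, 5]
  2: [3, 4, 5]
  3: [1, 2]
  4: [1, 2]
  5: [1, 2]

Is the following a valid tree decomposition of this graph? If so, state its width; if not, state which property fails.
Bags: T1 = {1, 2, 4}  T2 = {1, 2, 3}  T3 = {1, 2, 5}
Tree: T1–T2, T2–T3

Vertex coverage: the bags together contain {1, 2, 3, 4, 5}, the full vertex set. Edge coverage: each edge of G has both endpoints in at least one bag. Running intersection: for every vertex, the bags containing it form a connected subtree. All three properties hold, so this is a valid tree decomposition of width max|bag| − 1 = 2, and hence tw(G) ≤ 2.

Yes; width 2.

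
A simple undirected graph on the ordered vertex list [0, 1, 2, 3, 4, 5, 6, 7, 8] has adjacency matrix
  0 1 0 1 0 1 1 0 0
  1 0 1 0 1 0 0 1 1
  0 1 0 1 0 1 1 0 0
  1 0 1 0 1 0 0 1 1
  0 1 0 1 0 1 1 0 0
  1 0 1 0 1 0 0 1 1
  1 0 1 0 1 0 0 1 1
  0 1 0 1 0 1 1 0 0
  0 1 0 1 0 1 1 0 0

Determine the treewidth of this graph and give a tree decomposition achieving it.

Treewidth 4.
Bags: B1 = {0, 1, 3, 5, 6}  B2 = {1, 2, 3, 5, 6}  B3 = {1, 3, 5, 6, 8}  B4 = {1, 3, 5, 6, 7}  B5 = {1, 3, 4, 5, 6}
Tree: B1–B2, B2–B3, B3–B4, B4–B5

The largest bag has 5 vertices, giving width 4; this decomposition certifies tw(G) ≤ 4. For the lower bound: the 5 vertex sets {0,6}, {1,2}, {3,8}, {5}, {7} are disjoint, each induces a connected subgraph, and every pair is joined by at least one edge of G. Contracting each set to a single vertex therefore yields K_{5} as a minor, and since treewidth is minor-monotone, tw(G) ≥ tw(K_{5}) = 4. Combining the bounds, tw(G) = 4.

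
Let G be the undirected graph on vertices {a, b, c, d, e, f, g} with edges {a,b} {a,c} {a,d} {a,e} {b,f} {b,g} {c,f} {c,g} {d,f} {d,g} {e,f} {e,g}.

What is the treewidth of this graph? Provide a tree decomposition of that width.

Every bag has size at most 4, so the width is 4 − 1 = 3 and tw(G) ≤ 3. For the lower bound: the 4 vertex sets {a,e}, {b,g}, {f}, {d} are disjoint, each induces a connected subgraph, and every pair is joined by at least one edge of G. Contracting each set to a single vertex therefore yields K_{4} as a minor, and since treewidth is minor-monotone, tw(G) ≥ tw(K_{4}) = 3. The upper and lower bounds meet at 3, so that is the treewidth.

Treewidth 3.
One optimal decomposition is:
Bags: B1 = {a, e, f, g}  B2 = {a, b, f, g}  B3 = {a, d, f, g}  B4 = {a, c, f, g}
Tree: B1–B2, B2–B3, B3–B4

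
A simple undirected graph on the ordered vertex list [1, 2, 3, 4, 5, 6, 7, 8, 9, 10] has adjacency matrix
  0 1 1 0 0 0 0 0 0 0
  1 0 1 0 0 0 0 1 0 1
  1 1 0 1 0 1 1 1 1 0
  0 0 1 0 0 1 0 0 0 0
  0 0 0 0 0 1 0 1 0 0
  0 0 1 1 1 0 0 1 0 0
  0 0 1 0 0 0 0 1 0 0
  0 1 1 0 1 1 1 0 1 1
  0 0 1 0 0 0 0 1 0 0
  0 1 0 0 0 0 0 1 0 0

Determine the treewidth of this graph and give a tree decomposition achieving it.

Treewidth 2.
One such decomposition:
Bags: B1 = {2, 3, 8}  B2 = {2, 8, 10}  B3 = {3, 6, 8}  B4 = {1, 2, 3}  B5 = {5, 6, 8}  B6 = {3, 7, 8}  B7 = {3, 4, 6}  B8 = {3, 8, 9}
Tree: B1–B2, B1–B3, B1–B4, B3–B5, B3–B6, B3–B7, B1–B8

Each bag holds 3 vertices, so the decomposition has width 2, which upper-bounds the treewidth. For the lower bound, the 3 vertices {2, 8, 10} are pairwise adjacent, and any tree decomposition puts a clique entirely inside one bag — forcing width ≥ 2. Hence tw(G) = 2 exactly.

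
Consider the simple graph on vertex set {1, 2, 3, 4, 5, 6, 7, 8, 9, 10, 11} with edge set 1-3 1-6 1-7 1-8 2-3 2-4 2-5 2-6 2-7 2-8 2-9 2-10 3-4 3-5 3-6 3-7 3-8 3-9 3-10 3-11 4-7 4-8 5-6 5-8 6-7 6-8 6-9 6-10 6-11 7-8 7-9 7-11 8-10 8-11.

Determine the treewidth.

4

A width-4 tree decomposition is:
Bags: B1 = {2, 3, 6, 7, 8}  B2 = {2, 3, 4, 7, 8}  B3 = {3, 6, 7, 8, 11}  B4 = {1, 3, 6, 7, 8}  B5 = {2, 3, 6, 8, 10}  B6 = {2, 3, 6, 7, 9}  B7 = {2, 3, 5, 6, 8}
Tree: B1–B2, B1–B3, B3–B4, B1–B5, B1–B6, B1–B7
Every bag has size at most 5, so the width is 5 − 1 = 4 and tw(G) ≤ 4. For the lower bound, the 5 vertices {2, 3, 4, 7, 8} are pairwise adjacent, and any tree decomposition puts a clique entirely inside one bag — forcing width ≥ 4. Combining the bounds, tw(G) = 4.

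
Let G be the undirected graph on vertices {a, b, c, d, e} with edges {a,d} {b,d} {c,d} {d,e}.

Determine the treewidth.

A width-1 tree decomposition is:
Bags: B1 = {a, d}  B2 = {d, e}  B3 = {b, d}  B4 = {c, d}
Tree: B1–B2, B2–B3, B1–B4
Each bag holds 2 vertices, so the decomposition has width 1, which upper-bounds the treewidth. Since G has at least one edge (e.g. d–a), it is not an edgeless graph, so tw(G) ≥ 1. Combining the bounds, tw(G) = 1.

1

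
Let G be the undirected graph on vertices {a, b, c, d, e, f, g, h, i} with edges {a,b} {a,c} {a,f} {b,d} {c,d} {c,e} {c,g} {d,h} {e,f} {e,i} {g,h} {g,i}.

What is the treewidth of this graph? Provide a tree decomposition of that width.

Treewidth 3.
One optimal decomposition is:
Bags: B1 = {e, f, g, i}  B2 = {c, e, f, g}  B3 = {a, c, f, g}  B4 = {a, c, g, h}  B5 = {a, c, d, h}  B6 = {a, b, d, h}
Tree: B1–B2, B2–B3, B3–B4, B4–B5, B5–B6

The largest bag has 4 vertices, giving width 3; this decomposition certifies tw(G) ≤ 3. For the lower bound: the 4 vertex sets {e,f,i}, {g}, {c}, {a,b,d,h} are disjoint, each induces a connected subgraph, and every pair is joined by at least one edge of G. Contracting each set to a single vertex therefore yields K_{4} as a minor, and since treewidth is minor-monotone, tw(G) ≥ tw(K_{4}) = 3. Therefore the treewidth is 3.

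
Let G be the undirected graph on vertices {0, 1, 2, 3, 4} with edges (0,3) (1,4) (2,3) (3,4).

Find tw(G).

A width-1 tree decomposition is:
Bags: B1 = {3, 4}  B2 = {0, 3}  B3 = {1, 4}  B4 = {2, 3}
Tree: B1–B2, B1–B3, B1–B4
Every bag has size at most 2, so the width is 2 − 1 = 1 and tw(G) ≤ 1. Since G has at least one edge (e.g. 3–4), it is not an edgeless graph, so tw(G) ≥ 1. Combining the bounds, tw(G) = 1.

1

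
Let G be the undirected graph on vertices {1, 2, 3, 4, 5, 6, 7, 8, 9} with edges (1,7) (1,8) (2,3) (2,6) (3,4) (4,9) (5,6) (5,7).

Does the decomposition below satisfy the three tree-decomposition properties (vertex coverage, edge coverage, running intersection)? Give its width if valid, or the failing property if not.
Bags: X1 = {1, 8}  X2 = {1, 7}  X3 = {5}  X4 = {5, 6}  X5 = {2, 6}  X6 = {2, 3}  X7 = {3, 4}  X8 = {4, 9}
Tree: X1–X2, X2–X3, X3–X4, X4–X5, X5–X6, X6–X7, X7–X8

No — edge (7,5) lies in no bag.

A tree decomposition must satisfy three properties: every vertex lies in some bag; for every edge, both endpoints lie together in some bag; and for every vertex, the bags containing it form a connected subtree. Here edge (7,5) lies in no bag, so the decomposition is invalid.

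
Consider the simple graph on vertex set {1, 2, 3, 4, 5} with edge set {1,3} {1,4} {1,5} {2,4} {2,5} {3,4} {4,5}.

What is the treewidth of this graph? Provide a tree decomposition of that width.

Every bag has size at most 3, so the width is 3 − 1 = 2 and tw(G) ≤ 2. On the other hand G contains the 3-clique {1, 3, 4}. A clique must lie in a single bag of any decomposition, so no decomposition can have width below 2. Therefore the treewidth is 2.

Treewidth 2.
One optimal decomposition is:
Bags: B1 = {1, 4, 5}  B2 = {2, 4, 5}  B3 = {1, 3, 4}
Tree: B1–B2, B1–B3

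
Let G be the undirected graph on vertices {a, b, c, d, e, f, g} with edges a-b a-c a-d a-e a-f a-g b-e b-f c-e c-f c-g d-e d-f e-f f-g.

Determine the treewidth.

3

A width-3 tree decomposition is:
Bags: B1 = {a, c, e, f}  B2 = {a, d, e, f}  B3 = {a, b, e, f}  B4 = {a, c, f, g}
Tree: B1–B2, B1–B3, B1–B4
The largest bag has 4 vertices, giving width 3; this decomposition certifies tw(G) ≤ 3. On the other hand G contains the 4-clique {a, c, f, g}. A clique must lie in a single bag of any decomposition, so no decomposition can have width below 3. Combining the bounds, tw(G) = 3.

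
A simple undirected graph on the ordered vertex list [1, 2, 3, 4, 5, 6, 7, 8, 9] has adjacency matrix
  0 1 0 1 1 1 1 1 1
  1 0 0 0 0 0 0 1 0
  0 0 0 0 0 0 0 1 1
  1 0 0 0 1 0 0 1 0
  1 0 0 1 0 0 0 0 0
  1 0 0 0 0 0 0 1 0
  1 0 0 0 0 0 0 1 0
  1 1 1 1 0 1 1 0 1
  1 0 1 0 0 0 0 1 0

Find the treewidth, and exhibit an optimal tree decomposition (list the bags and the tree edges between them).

Each bag holds 3 vertices, so the decomposition has width 2, which upper-bounds the treewidth. Conversely, {1, 2, 8} is a clique of size 3, and the vertices of any clique must share a bag in every tree decomposition; so some bag has ≥ 3 vertices and tw(G) ≥ 2. Hence tw(G) = 2 exactly.

Treewidth 2.
One such decomposition:
Bags: B1 = {1, 4, 8}  B2 = {1, 4, 5}  B3 = {1, 6, 8}  B4 = {1, 7, 8}  B5 = {1, 8, 9}  B6 = {3, 8, 9}  B7 = {1, 2, 8}
Tree: B1–B2, B1–B3, B3–B4, B1–B5, B5–B6, B1–B7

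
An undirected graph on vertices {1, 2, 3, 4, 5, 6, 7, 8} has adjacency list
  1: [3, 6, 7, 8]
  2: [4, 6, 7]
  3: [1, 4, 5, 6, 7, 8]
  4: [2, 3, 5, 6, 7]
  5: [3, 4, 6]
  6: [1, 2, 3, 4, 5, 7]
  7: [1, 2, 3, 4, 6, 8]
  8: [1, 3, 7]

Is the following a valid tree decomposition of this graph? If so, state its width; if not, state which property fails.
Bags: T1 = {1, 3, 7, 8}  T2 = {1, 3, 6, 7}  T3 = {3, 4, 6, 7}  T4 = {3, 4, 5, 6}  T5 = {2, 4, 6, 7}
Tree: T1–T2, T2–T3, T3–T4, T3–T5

Yes; width 3.

Checking the three conditions: (i) the bags cover all of {1, 2, 3, 4, 5, 6, 7, 8}; (ii) for each edge, some bag contains both endpoints; (iii) the bags containing any fixed vertex form a subtree. All hold, so the decomposition is valid with width 4 − 1 = 3.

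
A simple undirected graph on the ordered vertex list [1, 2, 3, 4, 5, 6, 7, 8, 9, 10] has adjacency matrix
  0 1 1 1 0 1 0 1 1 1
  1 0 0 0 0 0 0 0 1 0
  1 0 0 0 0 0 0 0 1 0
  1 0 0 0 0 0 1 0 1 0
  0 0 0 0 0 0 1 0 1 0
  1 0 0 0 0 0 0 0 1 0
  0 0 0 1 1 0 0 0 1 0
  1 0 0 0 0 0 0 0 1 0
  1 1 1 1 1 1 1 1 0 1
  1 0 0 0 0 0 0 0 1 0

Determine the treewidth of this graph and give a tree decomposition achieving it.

Each bag holds 3 vertices, so the decomposition has width 2, which upper-bounds the treewidth. On the other hand G contains the 3-clique {1, 2, 9}. A clique must lie in a single bag of any decomposition, so no decomposition can have width below 2. Hence tw(G) = 2 exactly.

Treewidth 2.
Bags: B1 = {1, 2, 9}  B2 = {1, 9, 10}  B3 = {1, 8, 9}  B4 = {1, 4, 9}  B5 = {4, 7, 9}  B6 = {1, 6, 9}  B7 = {1, 3, 9}  B8 = {5, 7, 9}
Tree: B1–B2, B1–B3, B2–B4, B4–B5, B4–B6, B1–B7, B5–B8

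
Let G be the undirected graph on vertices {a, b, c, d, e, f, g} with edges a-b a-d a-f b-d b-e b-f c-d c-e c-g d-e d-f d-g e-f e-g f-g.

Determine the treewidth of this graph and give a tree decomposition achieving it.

Each bag holds 4 vertices, so the decomposition has width 3, which upper-bounds the treewidth. On the other hand G contains the 4-clique {c, d, e, g}. A clique must lie in a single bag of any decomposition, so no decomposition can have width below 3. Combining the bounds, tw(G) = 3.

Treewidth 3.
Bags: B1 = {d, e, f, g}  B2 = {c, d, e, g}  B3 = {b, d, e, f}  B4 = {a, b, d, f}
Tree: B1–B2, B1–B3, B3–B4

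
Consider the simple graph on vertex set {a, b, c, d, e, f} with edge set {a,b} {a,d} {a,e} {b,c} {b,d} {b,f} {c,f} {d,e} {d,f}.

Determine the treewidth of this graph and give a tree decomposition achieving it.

Treewidth 2.
One optimal decomposition is:
Bags: B1 = {a, b, d}  B2 = {b, d, f}  B3 = {b, c, f}  B4 = {a, d, e}
Tree: B1–B2, B2–B3, B1–B4

Each bag holds 3 vertices, so the decomposition has width 2, which upper-bounds the treewidth. Conversely, {b, d, f} is a clique of size 3, and the vertices of any clique must share a bag in every tree decomposition; so some bag has ≥ 3 vertices and tw(G) ≥ 2. Combining the bounds, tw(G) = 2.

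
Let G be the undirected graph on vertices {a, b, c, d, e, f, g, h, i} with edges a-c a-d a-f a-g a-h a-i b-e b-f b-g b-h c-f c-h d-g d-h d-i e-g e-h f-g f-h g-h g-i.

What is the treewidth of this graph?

A width-3 tree decomposition is:
Bags: B1 = {a, d, g, h}  B2 = {a, f, g, h}  B3 = {b, f, g, h}  B4 = {b, e, g, h}  B5 = {a, d, g, i}  B6 = {a, c, f, h}
Tree: B1–B2, B2–B3, B3–B4, B1–B5, B2–B6
Each bag holds 4 vertices, so the decomposition has width 3, which upper-bounds the treewidth. On the other hand G contains the 4-clique {a, d, g, h}. A clique must lie in a single bag of any decomposition, so no decomposition can have width below 3. Hence tw(G) = 3 exactly.

3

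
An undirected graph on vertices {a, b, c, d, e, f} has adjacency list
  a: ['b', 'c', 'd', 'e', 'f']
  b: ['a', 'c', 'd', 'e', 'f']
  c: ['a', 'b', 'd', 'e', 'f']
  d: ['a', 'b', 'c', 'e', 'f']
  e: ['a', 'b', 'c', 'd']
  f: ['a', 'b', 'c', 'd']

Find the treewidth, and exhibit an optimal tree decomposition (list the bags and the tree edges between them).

The largest bag has 5 vertices, giving width 4; this decomposition certifies tw(G) ≤ 4. On the other hand G contains the 5-clique {a, b, c, d, e}. A clique must lie in a single bag of any decomposition, so no decomposition can have width below 4. The upper and lower bounds meet at 4, so that is the treewidth.

Treewidth 4.
Bags: B1 = {a, b, c, d, e}  B2 = {a, b, c, d, f}
Tree: B1–B2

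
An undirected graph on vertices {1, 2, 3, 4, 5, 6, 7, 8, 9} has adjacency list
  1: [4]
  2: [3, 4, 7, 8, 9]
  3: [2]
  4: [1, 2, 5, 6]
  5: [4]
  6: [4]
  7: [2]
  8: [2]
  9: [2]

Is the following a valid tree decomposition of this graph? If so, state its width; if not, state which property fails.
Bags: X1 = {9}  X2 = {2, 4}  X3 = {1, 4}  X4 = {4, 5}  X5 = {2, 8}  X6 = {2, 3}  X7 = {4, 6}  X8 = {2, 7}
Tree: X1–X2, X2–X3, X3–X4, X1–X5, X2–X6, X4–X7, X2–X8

A tree decomposition must satisfy three properties: every vertex lies in some bag; for every edge, both endpoints lie together in some bag; and for every vertex, the bags containing it form a connected subtree. Here edge (2,9) lies in no bag, so the decomposition is invalid.

No — edge (2,9) lies in no bag.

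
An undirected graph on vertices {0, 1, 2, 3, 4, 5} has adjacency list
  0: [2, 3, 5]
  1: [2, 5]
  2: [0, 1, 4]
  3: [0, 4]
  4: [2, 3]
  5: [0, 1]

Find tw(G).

A width-2 tree decomposition is:
Bags: B1 = {2, 3, 4}  B2 = {0, 2, 3}  B3 = {0, 1, 2}  B4 = {0, 1, 5}
Tree: B1–B2, B2–B3, B3–B4
The largest bag has 3 vertices, giving width 2; this decomposition certifies tw(G) ≤ 2. For the lower bound, G contains the cycle 4–3–0–2–4, so G is not a forest; only forests have treewidth ≤ 1, hence tw(G) ≥ 2. The upper and lower bounds meet at 2, so that is the treewidth.

2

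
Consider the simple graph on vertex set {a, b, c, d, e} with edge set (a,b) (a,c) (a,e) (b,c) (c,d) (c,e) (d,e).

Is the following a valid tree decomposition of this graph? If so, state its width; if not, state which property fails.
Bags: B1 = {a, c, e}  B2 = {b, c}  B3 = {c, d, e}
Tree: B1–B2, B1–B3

A tree decomposition must satisfy three properties: every vertex lies in some bag; for every edge, both endpoints lie together in some bag; and for every vertex, the bags containing it form a connected subtree. Here edge (a,b) lies in no bag, so the decomposition is invalid.

No — edge (a,b) lies in no bag.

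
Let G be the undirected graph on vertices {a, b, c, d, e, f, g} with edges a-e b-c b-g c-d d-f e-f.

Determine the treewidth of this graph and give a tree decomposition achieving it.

Treewidth 1.
Bags: B1 = {b, g}  B2 = {b, c}  B3 = {c, d}  B4 = {d, f}  B5 = {e, f}  B6 = {a, e}
Tree: B1–B2, B2–B3, B3–B4, B4–B5, B5–B6

The largest bag has 2 vertices, giving width 1; this decomposition certifies tw(G) ≤ 1. Since G has at least one edge (e.g. g–b), it is not an edgeless graph, so tw(G) ≥ 1. The upper and lower bounds meet at 1, so that is the treewidth.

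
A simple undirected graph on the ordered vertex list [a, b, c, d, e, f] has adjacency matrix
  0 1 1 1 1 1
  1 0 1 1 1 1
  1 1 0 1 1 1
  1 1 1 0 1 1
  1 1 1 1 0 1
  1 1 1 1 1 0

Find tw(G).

A width-5 tree decomposition is:
Bags: B1 = {a, b, c, d, e, f}
Tree: (single bag)
A single bag containing all 6 vertices is trivially a valid decomposition of width 5. On the other hand G contains the 6-clique {a, b, c, d, e, f}. A clique must lie in a single bag of any decomposition, so no decomposition can have width below 5. Therefore the treewidth is 5.

5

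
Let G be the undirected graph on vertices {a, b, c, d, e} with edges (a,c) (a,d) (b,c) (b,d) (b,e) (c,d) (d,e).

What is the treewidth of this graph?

A width-2 tree decomposition is:
Bags: B1 = {b, c, d}  B2 = {a, c, d}  B3 = {b, d, e}
Tree: B1–B2, B1–B3
Each bag holds 3 vertices, so the decomposition has width 2, which upper-bounds the treewidth. For the lower bound, the 3 vertices {b, d, e} are pairwise adjacent, and any tree decomposition puts a clique entirely inside one bag — forcing width ≥ 2. The upper and lower bounds meet at 2, so that is the treewidth.

2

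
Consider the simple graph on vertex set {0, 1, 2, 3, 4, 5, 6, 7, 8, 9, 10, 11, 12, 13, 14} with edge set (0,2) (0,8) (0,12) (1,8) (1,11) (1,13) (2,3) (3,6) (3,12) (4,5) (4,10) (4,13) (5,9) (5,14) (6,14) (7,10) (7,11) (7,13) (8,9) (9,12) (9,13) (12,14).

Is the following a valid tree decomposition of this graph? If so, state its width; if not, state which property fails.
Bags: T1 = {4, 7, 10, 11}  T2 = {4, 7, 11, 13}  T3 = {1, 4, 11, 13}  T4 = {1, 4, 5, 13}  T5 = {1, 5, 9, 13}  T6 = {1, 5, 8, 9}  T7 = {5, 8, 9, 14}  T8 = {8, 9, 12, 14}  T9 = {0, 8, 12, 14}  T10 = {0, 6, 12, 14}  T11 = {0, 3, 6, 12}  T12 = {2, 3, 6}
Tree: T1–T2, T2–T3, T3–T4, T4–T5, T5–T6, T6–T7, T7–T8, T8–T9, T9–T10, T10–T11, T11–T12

No — edge (0,2) lies in no bag.

A tree decomposition must satisfy three properties: every vertex lies in some bag; for every edge, both endpoints lie together in some bag; and for every vertex, the bags containing it form a connected subtree. Here edge (0,2) lies in no bag, so the decomposition is invalid.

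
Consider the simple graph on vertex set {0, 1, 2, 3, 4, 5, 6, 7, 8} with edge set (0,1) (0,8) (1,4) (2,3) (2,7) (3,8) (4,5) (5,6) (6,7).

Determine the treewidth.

2

A width-2 tree decomposition is:
Bags: B1 = {2, 6, 7}  B2 = {2, 5, 6}  B3 = {2, 4, 5}  B4 = {1, 2, 4}  B5 = {0, 1, 2}  B6 = {0, 2, 8}  B7 = {2, 3, 8}
Tree: B1–B2, B2–B3, B3–B4, B4–B5, B5–B6, B6–B7
Each bag holds 3 vertices, so the decomposition has width 2, which upper-bounds the treewidth. Since 2–7–6–5–4–1–0–8–3–2 is a cycle in G, G is not acyclic. Forests are exactly the graphs of treewidth ≤ 1, so tw(G) ≥ 2. Therefore the treewidth is 2.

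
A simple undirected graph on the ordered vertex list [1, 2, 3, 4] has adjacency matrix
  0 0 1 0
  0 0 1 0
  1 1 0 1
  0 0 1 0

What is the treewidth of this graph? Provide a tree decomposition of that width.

Each bag holds 2 vertices, so the decomposition has width 1, which upper-bounds the treewidth. G has an edge, so its treewidth is at least 1. Combining the bounds, tw(G) = 1.

Treewidth 1.
One such decomposition:
Bags: B1 = {3, 4}  B2 = {2, 3}  B3 = {1, 3}
Tree: B1–B2, B1–B3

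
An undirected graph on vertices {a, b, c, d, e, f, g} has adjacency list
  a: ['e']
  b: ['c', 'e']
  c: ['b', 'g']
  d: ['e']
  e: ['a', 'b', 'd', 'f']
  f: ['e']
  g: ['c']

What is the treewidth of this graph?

A width-1 tree decomposition is:
Bags: B1 = {b, e}  B2 = {b, c}  B3 = {e, f}  B4 = {a, e}  B5 = {d, e}  B6 = {c, g}
Tree: B1–B2, B1–B3, B1–B4, B1–B5, B2–B6
Every bag has size at most 2, so the width is 2 − 1 = 1 and tw(G) ≤ 1. Any graph with an edge has treewidth ≥ 1, and G has the edge b–e. The upper and lower bounds meet at 1, so that is the treewidth.

1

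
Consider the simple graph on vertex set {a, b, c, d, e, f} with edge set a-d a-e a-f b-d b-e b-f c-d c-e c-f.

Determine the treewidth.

A width-3 tree decomposition is:
Bags: B1 = {c, d, e, f}  B2 = {a, d, e, f}  B3 = {b, d, e, f}
Tree: B1–B2, B2–B3
Each bag holds 4 vertices, so the decomposition has width 3, which upper-bounds the treewidth. For the lower bound: the 4 vertex sets {c,e}, {a,f}, {d}, {b} are disjoint, each induces a connected subgraph, and every pair is joined by at least one edge of G. Contracting each set to a single vertex therefore yields K_{4} as a minor, and since treewidth is minor-monotone, tw(G) ≥ tw(K_{4}) = 3. Hence tw(G) = 3 exactly.

3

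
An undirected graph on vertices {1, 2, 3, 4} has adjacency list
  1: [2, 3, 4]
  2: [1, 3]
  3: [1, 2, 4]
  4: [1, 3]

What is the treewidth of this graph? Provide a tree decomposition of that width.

Treewidth 2.
One optimal decomposition is:
Bags: B1 = {1, 2, 3}  B2 = {1, 3, 4}
Tree: B1–B2

Each bag holds 3 vertices, so the decomposition has width 2, which upper-bounds the treewidth. Conversely, {1, 2, 3} is a clique of size 3, and the vertices of any clique must share a bag in every tree decomposition; so some bag has ≥ 3 vertices and tw(G) ≥ 2. Therefore the treewidth is 2.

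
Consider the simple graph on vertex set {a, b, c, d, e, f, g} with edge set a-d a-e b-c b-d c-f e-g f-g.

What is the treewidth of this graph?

A width-2 tree decomposition is:
Bags: B1 = {e, f, g}  B2 = {a, e, f}  B3 = {a, d, f}  B4 = {b, d, f}  B5 = {b, c, f}
Tree: B1–B2, B2–B3, B3–B4, B4–B5
Each bag holds 3 vertices, so the decomposition has width 2, which upper-bounds the treewidth. Since f–g–e–a–d–b–c–f is a cycle in G, G is not acyclic. Forests are exactly the graphs of treewidth ≤ 1, so tw(G) ≥ 2. Hence tw(G) = 2 exactly.

2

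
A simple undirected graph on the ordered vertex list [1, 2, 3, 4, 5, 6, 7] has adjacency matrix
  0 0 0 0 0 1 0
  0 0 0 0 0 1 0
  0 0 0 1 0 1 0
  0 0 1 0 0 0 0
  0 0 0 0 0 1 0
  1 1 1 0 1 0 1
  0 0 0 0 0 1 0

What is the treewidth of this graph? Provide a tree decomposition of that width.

Each bag holds 2 vertices, so the decomposition has width 1, which upper-bounds the treewidth. Any graph with an edge has treewidth ≥ 1, and G has the edge 6–3. The upper and lower bounds meet at 1, so that is the treewidth.

Treewidth 1.
One such decomposition:
Bags: B1 = {3, 6}  B2 = {6, 7}  B3 = {3, 4}  B4 = {5, 6}  B5 = {1, 6}  B6 = {2, 6}
Tree: B1–B2, B1–B3, B1–B4, B2–B5, B1–B6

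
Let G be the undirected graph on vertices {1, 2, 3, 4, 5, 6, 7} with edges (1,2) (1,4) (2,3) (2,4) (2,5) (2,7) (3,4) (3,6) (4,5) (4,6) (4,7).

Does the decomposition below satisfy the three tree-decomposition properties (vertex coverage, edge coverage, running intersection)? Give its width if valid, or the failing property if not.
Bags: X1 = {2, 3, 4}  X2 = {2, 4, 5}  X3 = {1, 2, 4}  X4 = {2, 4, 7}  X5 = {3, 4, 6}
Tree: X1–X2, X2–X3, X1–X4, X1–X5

Vertex coverage: the bags together contain {1, 2, 3, 4, 5, 6, 7}, the full vertex set. Edge coverage: each edge of G has both endpoints in at least one bag. Running intersection: for every vertex, the bags containing it form a connected subtree. All three properties hold, so this is a valid tree decomposition of width max|bag| − 1 = 2, and hence tw(G) ≤ 2.

Yes; width 2.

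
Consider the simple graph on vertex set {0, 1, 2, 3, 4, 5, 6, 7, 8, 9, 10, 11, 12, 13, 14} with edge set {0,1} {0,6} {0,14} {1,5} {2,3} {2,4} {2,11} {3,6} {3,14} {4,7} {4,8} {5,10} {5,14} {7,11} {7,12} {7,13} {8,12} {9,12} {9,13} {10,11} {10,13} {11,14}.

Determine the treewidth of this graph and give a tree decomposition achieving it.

Each bag holds 4 vertices, so the decomposition has width 3, which upper-bounds the treewidth. For the lower bound: the 4 vertex sets {0,1,6}, {3}, {14}, {2,5,10,11} are disjoint, each induces a connected subgraph, and every pair is joined by at least one edge of G. Contracting each set to a single vertex therefore yields K_{4} as a minor, and since treewidth is minor-monotone, tw(G) ≥ tw(K_{4}) = 3. Therefore the treewidth is 3.

Treewidth 3.
Bags: B1 = {0, 1, 3, 6}  B2 = {0, 1, 3, 14}  B3 = {1, 3, 5, 14}  B4 = {2, 3, 5, 14}  B5 = {2, 5, 11, 14}  B6 = {2, 5, 10, 11}  B7 = {2, 4, 10, 11}  B8 = {4, 7, 10, 11}  B9 = {4, 7, 10, 13}  B10 = {4, 7, 8, 13}  B11 = {7, 8, 12, 13}  B12 = {8, 9, 12, 13}
Tree: B1–B2, B2–B3, B3–B4, B4–B5, B5–B6, B6–B7, B7–B8, B8–B9, B9–B10, B10–B11, B11–B12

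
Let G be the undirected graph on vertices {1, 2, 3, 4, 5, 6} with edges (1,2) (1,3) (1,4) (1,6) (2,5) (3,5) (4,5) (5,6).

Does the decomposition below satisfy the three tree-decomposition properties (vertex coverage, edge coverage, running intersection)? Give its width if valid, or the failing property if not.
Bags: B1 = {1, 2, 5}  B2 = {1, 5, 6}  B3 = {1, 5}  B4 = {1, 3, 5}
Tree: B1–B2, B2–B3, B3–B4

A tree decomposition must satisfy three properties: every vertex lies in some bag; for every edge, both endpoints lie together in some bag; and for every vertex, the bags containing it form a connected subtree. Here vertex 4 appears in no bag, so the decomposition is invalid.

No — vertex 4 appears in no bag.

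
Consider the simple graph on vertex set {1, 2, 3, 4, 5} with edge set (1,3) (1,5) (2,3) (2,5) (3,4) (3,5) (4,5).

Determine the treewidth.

A width-2 tree decomposition is:
Bags: B1 = {1, 3, 5}  B2 = {2, 3, 5}  B3 = {3, 4, 5}
Tree: B1–B2, B1–B3
The largest bag has 3 vertices, giving width 2; this decomposition certifies tw(G) ≤ 2. Conversely, {1, 3, 5} is a clique of size 3, and the vertices of any clique must share a bag in every tree decomposition; so some bag has ≥ 3 vertices and tw(G) ≥ 2. Combining the bounds, tw(G) = 2.

2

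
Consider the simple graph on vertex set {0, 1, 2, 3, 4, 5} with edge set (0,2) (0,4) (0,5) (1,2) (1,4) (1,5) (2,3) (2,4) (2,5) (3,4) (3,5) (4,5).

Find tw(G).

A width-3 tree decomposition is:
Bags: B1 = {2, 3, 4, 5}  B2 = {1, 2, 4, 5}  B3 = {0, 2, 4, 5}
Tree: B1–B2, B2–B3
Every bag has size at most 4, so the width is 4 − 1 = 3 and tw(G) ≤ 3. For the lower bound, the 4 vertices {0, 2, 4, 5} are pairwise adjacent, and any tree decomposition puts a clique entirely inside one bag — forcing width ≥ 3. Therefore the treewidth is 3.

3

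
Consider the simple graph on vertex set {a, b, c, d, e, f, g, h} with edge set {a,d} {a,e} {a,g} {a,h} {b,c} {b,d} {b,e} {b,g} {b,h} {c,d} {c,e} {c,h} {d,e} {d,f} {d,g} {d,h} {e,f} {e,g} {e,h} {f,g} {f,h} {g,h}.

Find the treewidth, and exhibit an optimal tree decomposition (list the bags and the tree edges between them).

Treewidth 4.
One such decomposition:
Bags: B1 = {b, c, d, e, h}  B2 = {b, d, e, g, h}  B3 = {a, d, e, g, h}  B4 = {d, e, f, g, h}
Tree: B1–B2, B2–B3, B2–B4

The largest bag has 5 vertices, giving width 4; this decomposition certifies tw(G) ≤ 4. For the lower bound, the 5 vertices {d, e, f, g, h} are pairwise adjacent, and any tree decomposition puts a clique entirely inside one bag — forcing width ≥ 4. Therefore the treewidth is 4.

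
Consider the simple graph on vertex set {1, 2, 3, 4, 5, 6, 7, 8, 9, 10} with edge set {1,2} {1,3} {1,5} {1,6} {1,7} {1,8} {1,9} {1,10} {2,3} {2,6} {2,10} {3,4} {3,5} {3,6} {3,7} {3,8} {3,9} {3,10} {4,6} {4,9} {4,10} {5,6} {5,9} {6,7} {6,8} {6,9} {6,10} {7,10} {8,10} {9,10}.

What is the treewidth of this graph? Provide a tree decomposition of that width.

The largest bag has 5 vertices, giving width 4; this decomposition certifies tw(G) ≤ 4. On the other hand G contains the 5-clique {1, 3, 6, 8, 10}. A clique must lie in a single bag of any decomposition, so no decomposition can have width below 4. The upper and lower bounds meet at 4, so that is the treewidth.

Treewidth 4.
One optimal decomposition is:
Bags: B1 = {1, 3, 6, 8, 10}  B2 = {1, 2, 3, 6, 10}  B3 = {1, 3, 6, 9, 10}  B4 = {1, 3, 6, 7, 10}  B5 = {1, 3, 5, 6, 9}  B6 = {3, 4, 6, 9, 10}
Tree: B1–B2, B1–B3, B3–B4, B3–B5, B3–B6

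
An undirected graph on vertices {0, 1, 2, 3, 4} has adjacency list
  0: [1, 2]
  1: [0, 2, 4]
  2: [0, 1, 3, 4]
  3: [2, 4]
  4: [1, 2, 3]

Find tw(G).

2

A width-2 tree decomposition is:
Bags: B1 = {2, 3, 4}  B2 = {1, 2, 4}  B3 = {0, 1, 2}
Tree: B1–B2, B2–B3
Every bag has size at most 3, so the width is 3 − 1 = 2 and tw(G) ≤ 2. On the other hand G contains the 3-clique {0, 1, 2}. A clique must lie in a single bag of any decomposition, so no decomposition can have width below 2. The upper and lower bounds meet at 2, so that is the treewidth.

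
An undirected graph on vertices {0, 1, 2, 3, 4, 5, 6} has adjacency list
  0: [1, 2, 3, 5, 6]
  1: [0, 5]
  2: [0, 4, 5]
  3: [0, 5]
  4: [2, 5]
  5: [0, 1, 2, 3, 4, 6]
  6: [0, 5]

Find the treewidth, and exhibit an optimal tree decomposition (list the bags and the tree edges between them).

Every bag has size at most 3, so the width is 3 − 1 = 2 and tw(G) ≤ 2. Conversely, {0, 1, 5} is a clique of size 3, and the vertices of any clique must share a bag in every tree decomposition; so some bag has ≥ 3 vertices and tw(G) ≥ 2. Therefore the treewidth is 2.

Treewidth 2.
Bags: B1 = {0, 2, 5}  B2 = {2, 4, 5}  B3 = {0, 1, 5}  B4 = {0, 5, 6}  B5 = {0, 3, 5}
Tree: B1–B2, B1–B3, B3–B4, B3–B5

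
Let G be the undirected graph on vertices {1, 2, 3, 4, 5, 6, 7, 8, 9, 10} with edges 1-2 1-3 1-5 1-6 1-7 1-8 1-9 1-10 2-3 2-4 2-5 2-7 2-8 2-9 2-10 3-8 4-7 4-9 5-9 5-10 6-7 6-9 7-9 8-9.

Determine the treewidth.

3

A width-3 tree decomposition is:
Bags: B1 = {1, 2, 7, 9}  B2 = {1, 6, 7, 9}  B3 = {1, 2, 8, 9}  B4 = {1, 2, 5, 9}  B5 = {2, 4, 7, 9}  B6 = {1, 2, 5, 10}  B7 = {1, 2, 3, 8}
Tree: B1–B2, B1–B3, B3–B4, B1–B5, B4–B6, B3–B7
Each bag holds 4 vertices, so the decomposition has width 3, which upper-bounds the treewidth. On the other hand G contains the 4-clique {1, 2, 8, 9}. A clique must lie in a single bag of any decomposition, so no decomposition can have width below 3. Combining the bounds, tw(G) = 3.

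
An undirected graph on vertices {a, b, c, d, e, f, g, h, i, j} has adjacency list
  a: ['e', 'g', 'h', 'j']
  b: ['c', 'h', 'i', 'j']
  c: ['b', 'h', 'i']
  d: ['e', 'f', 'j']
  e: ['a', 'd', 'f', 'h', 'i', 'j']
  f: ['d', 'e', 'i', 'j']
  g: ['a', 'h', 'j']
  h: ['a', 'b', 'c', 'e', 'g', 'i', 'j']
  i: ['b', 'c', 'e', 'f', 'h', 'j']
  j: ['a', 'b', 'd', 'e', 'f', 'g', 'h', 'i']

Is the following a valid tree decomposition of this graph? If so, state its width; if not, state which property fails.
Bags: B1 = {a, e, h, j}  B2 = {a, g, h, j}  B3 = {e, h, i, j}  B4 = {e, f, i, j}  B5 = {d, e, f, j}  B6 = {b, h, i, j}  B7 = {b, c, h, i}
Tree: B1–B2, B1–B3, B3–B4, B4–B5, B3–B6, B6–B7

Yes; width 3.

Vertex coverage: the bags together contain {a, b, c, d, e, f, g, h, i, j}, the full vertex set. Edge coverage: each edge of G has both endpoints in at least one bag. Running intersection: for every vertex, the bags containing it form a connected subtree. All three properties hold, so this is a valid tree decomposition of width max|bag| − 1 = 3, and hence tw(G) ≤ 3.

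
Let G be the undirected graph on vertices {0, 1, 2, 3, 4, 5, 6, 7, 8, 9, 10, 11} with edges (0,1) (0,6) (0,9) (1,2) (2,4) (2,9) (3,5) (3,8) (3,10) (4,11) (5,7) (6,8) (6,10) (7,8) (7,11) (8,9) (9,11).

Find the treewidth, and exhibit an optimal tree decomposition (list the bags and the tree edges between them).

Each bag holds 4 vertices, so the decomposition has width 3, which upper-bounds the treewidth. For the lower bound: the 4 vertex sets {3,5,10}, {7}, {8}, {0,6,9,11} are disjoint, each induces a connected subgraph, and every pair is joined by at least one edge of G. Contracting each set to a single vertex therefore yields K_{4} as a minor, and since treewidth is minor-monotone, tw(G) ≥ tw(K_{4}) = 3. Combining the bounds, tw(G) = 3.

Treewidth 3.
One optimal decomposition is:
Bags: B1 = {3, 5, 7, 10}  B2 = {3, 7, 8, 10}  B3 = {6, 7, 8, 10}  B4 = {6, 7, 8, 11}  B5 = {6, 8, 9, 11}  B6 = {0, 6, 9, 11}  B7 = {0, 4, 9, 11}  B8 = {0, 2, 4, 9}  B9 = {0, 1, 2, 4}
Tree: B1–B2, B2–B3, B3–B4, B4–B5, B5–B6, B6–B7, B7–B8, B8–B9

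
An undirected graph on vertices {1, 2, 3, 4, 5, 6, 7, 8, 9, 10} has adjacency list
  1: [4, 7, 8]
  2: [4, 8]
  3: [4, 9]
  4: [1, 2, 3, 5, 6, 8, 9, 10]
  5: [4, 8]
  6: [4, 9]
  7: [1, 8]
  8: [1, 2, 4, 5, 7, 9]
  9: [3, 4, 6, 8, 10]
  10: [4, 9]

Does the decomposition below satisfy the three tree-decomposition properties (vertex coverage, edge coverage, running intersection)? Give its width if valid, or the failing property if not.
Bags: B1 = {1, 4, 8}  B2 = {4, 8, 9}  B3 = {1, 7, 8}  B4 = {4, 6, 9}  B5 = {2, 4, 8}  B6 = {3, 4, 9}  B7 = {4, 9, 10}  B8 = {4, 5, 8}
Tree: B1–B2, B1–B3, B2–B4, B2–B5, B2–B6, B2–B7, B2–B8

Vertex coverage: the bags together contain {1, 2, 3, 4, 5, 6, 7, 8, 9, 10}, the full vertex set. Edge coverage: each edge of G has both endpoints in at least one bag. Running intersection: for every vertex, the bags containing it form a connected subtree. All three properties hold, so this is a valid tree decomposition of width max|bag| − 1 = 2, and hence tw(G) ≤ 2.

Yes; width 2.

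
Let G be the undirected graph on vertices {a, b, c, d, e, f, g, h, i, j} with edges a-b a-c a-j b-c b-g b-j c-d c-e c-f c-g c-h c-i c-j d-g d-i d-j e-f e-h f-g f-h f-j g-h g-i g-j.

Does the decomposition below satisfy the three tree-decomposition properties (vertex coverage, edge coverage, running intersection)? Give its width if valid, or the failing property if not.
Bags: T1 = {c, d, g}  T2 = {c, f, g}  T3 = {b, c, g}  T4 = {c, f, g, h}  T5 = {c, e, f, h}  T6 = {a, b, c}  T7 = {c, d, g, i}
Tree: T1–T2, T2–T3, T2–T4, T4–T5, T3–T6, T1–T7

A tree decomposition must satisfy three properties: every vertex lies in some bag; for every edge, both endpoints lie together in some bag; and for every vertex, the bags containing it form a connected subtree. Here vertex j appears in no bag, so the decomposition is invalid.

No — vertex j appears in no bag.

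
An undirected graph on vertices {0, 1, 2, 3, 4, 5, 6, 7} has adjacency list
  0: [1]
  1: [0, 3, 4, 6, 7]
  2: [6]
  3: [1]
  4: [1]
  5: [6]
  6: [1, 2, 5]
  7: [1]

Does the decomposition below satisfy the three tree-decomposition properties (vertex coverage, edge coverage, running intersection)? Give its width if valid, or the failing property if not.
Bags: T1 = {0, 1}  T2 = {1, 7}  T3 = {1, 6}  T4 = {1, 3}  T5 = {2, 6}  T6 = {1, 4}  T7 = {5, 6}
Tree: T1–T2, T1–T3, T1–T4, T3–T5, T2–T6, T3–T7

Yes; width 1.

Every vertex of G appears in some bag (union = {0, 1, 2, 3, 4, 5, 6, 7}); every edge is covered by a bag; and for each vertex v the set of bags containing v is connected in the bag tree. The decomposition is therefore valid. The largest bag has 2 vertices, so the width is 1.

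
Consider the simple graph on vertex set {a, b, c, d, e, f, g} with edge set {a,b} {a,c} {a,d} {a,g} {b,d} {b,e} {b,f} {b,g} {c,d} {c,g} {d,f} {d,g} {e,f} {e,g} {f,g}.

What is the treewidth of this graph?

A width-3 tree decomposition is:
Bags: B1 = {b, e, f, g}  B2 = {b, d, f, g}  B3 = {a, b, d, g}  B4 = {a, c, d, g}
Tree: B1–B2, B2–B3, B3–B4
Every bag has size at most 4, so the width is 4 − 1 = 3 and tw(G) ≤ 3. On the other hand G contains the 4-clique {b, d, f, g}. A clique must lie in a single bag of any decomposition, so no decomposition can have width below 3. Therefore the treewidth is 3.

3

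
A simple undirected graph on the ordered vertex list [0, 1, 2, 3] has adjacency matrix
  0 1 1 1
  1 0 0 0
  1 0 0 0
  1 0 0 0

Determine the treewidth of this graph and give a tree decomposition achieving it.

The largest bag has 2 vertices, giving width 1; this decomposition certifies tw(G) ≤ 1. G has an edge, so its treewidth is at least 1. Hence tw(G) = 1 exactly.

Treewidth 1.
Bags: B1 = {0, 2}  B2 = {0, 3}  B3 = {0, 1}
Tree: B1–B2, B2–B3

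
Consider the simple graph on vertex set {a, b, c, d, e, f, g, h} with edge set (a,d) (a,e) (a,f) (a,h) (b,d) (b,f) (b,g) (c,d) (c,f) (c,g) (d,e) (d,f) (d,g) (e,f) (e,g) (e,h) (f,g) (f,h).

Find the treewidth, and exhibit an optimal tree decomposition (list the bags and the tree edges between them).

Each bag holds 4 vertices, so the decomposition has width 3, which upper-bounds the treewidth. For the lower bound, the 4 vertices {d, e, f, g} are pairwise adjacent, and any tree decomposition puts a clique entirely inside one bag — forcing width ≥ 3. The upper and lower bounds meet at 3, so that is the treewidth.

Treewidth 3.
Bags: B1 = {a, d, e, f}  B2 = {a, e, f, h}  B3 = {d, e, f, g}  B4 = {c, d, f, g}  B5 = {b, d, f, g}
Tree: B1–B2, B1–B3, B3–B4, B4–B5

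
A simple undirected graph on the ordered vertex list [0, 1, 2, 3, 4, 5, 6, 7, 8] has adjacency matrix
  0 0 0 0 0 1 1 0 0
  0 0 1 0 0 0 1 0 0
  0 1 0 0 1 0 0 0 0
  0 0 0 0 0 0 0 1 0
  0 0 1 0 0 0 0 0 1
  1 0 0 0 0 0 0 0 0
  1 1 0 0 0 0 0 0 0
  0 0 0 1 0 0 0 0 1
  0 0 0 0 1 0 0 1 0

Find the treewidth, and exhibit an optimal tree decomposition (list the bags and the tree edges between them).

Every bag has size at most 2, so the width is 2 − 1 = 1 and tw(G) ≤ 1. Any graph with an edge has treewidth ≥ 1, and G has the edge 3–7. The upper and lower bounds meet at 1, so that is the treewidth.

Treewidth 1.
One optimal decomposition is:
Bags: B1 = {3, 7}  B2 = {7, 8}  B3 = {4, 8}  B4 = {2, 4}  B5 = {1, 2}  B6 = {1, 6}  B7 = {0, 6}  B8 = {0, 5}
Tree: B1–B2, B2–B3, B3–B4, B4–B5, B5–B6, B6–B7, B7–B8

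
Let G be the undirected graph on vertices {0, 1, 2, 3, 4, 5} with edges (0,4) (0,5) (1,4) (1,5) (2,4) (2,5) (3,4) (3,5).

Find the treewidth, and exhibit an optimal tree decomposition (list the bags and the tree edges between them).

Treewidth 2.
One optimal decomposition is:
Bags: B1 = {2, 4, 5}  B2 = {0, 4, 5}  B3 = {1, 4, 5}  B4 = {3, 4, 5}
Tree: B1–B2, B2–B3, B3–B4

The largest bag has 3 vertices, giving width 2; this decomposition certifies tw(G) ≤ 2. For the lower bound, G contains the cycle 5–2–4–0–5, so G is not a forest; only forests have treewidth ≤ 1, hence tw(G) ≥ 2. Therefore the treewidth is 2.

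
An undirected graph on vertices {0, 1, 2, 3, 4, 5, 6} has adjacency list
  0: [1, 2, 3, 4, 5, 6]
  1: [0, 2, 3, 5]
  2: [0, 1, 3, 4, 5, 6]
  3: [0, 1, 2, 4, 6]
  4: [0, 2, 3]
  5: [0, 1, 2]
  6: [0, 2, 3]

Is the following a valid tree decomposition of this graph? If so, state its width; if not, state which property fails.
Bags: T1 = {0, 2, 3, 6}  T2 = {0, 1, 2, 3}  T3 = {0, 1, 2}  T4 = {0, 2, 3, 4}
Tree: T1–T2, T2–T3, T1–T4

A tree decomposition must satisfy three properties: every vertex lies in some bag; for every edge, both endpoints lie together in some bag; and for every vertex, the bags containing it form a connected subtree. Here vertex 5 appears in no bag, so the decomposition is invalid.

No — vertex 5 appears in no bag.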